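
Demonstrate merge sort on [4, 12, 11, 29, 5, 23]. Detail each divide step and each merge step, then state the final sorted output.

Merge sort trace:

Split: [4, 12, 11, 29, 5, 23] -> [4, 12, 11] and [29, 5, 23]
  Split: [4, 12, 11] -> [4] and [12, 11]
    Split: [12, 11] -> [12] and [11]
    Merge: [12] + [11] -> [11, 12]
  Merge: [4] + [11, 12] -> [4, 11, 12]
  Split: [29, 5, 23] -> [29] and [5, 23]
    Split: [5, 23] -> [5] and [23]
    Merge: [5] + [23] -> [5, 23]
  Merge: [29] + [5, 23] -> [5, 23, 29]
Merge: [4, 11, 12] + [5, 23, 29] -> [4, 5, 11, 12, 23, 29]

Final sorted array: [4, 5, 11, 12, 23, 29]

The merge sort proceeds by recursively splitting the array and merging sorted halves.
After all merges, the sorted array is [4, 5, 11, 12, 23, 29].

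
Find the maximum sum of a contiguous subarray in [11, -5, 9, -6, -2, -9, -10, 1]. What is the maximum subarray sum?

Using Kadane's algorithm on [11, -5, 9, -6, -2, -9, -10, 1]:

Scanning through the array:
Position 1 (value -5): max_ending_here = 6, max_so_far = 11
Position 2 (value 9): max_ending_here = 15, max_so_far = 15
Position 3 (value -6): max_ending_here = 9, max_so_far = 15
Position 4 (value -2): max_ending_here = 7, max_so_far = 15
Position 5 (value -9): max_ending_here = -2, max_so_far = 15
Position 6 (value -10): max_ending_here = -10, max_so_far = 15
Position 7 (value 1): max_ending_here = 1, max_so_far = 15

Maximum subarray: [11, -5, 9]
Maximum sum: 15

The maximum subarray is [11, -5, 9] with sum 15. This subarray runs from index 0 to index 2.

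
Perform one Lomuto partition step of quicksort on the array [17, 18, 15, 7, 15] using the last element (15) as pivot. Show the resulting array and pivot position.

Lomuto partition with pivot = 15:

Initial array: [17, 18, 15, 7, 15]

arr[0]=17 > 15: no swap
arr[1]=18 > 15: no swap
arr[2]=15 <= 15: swap with position 0, array becomes [15, 18, 17, 7, 15]
arr[3]=7 <= 15: swap with position 1, array becomes [15, 7, 17, 18, 15]

Place pivot at position 2: [15, 7, 15, 18, 17]
Pivot position: 2

After partitioning with pivot 15, the array becomes [15, 7, 15, 18, 17]. The pivot is placed at index 2. All elements to the left of the pivot are <= 15, and all elements to the right are > 15.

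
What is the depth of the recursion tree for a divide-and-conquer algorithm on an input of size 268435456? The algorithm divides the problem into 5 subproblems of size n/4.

For divide and conquer with division factor 4:

Problem sizes at each level:
Level 0: 268435456
Level 1: 67108864
Level 2: 16777216
Level 3: 4194304
Level 4: 1048576
Level 5: 262144
Level 6: 65536
Level 7: 16384
Level 8: 4096
Level 9: 1024
Level 10: 256
Level 11: 64
Level 12: 16
Level 13: 4
Level 14: 1

The root is level 0 and the size-1 base case is level 14 (the tree spans levels 0 through 14, i.e. 15 levels counting the root), so the depth is the number of divisions: log_4(268435456) = 14

The recursion tree depth is log_4(268435456) = 14. At each level, the problem size is divided by 4, so it takes 14 divisions to reduce to a base case of size 1. The algorithm makes 5 recursive calls at each level.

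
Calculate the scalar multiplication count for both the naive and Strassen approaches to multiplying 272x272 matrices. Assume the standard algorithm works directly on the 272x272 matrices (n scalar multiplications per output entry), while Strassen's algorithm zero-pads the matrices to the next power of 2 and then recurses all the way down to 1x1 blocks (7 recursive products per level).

Matrix multiplication for 272x272 matrices:

Strassen's algorithm requires power-of-2 dimensions. Pad 272x272 to 512x512 (next power of 2).

Standard algorithm: 272^3 = 20123648 multiplications
Strassen's algorithm: 7^(log2(512)) = 7^9 = 40353607 multiplications
Difference: 20123648 - 40353607 = -20229959 (Strassen uses MORE here due to padding overhead — for small or just-over-power-of-2 n, padding can outweigh the per-level savings)

Standard: 20123648 multiplications (272^3). Strassen: 40353607 multiplications (7^9, after padding to 512x512). Strassen reduces 8 recursive multiplications to 7 at each level.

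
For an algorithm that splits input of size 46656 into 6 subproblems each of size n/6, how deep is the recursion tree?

For divide and conquer with division factor 6:

Problem sizes at each level:
Level 0: 46656
Level 1: 7776
Level 2: 1296
Level 3: 216
Level 4: 36
Level 5: 6
Level 6: 1

The root is level 0 and the size-1 base case is level 6 (the tree spans levels 0 through 6, i.e. 7 levels counting the root), so the depth is the number of divisions: log_6(46656) = 6

The recursion tree depth is log_6(46656) = 6. At each level, the problem size is divided by 6, so it takes 6 divisions to reduce to a base case of size 1. The algorithm makes 6 recursive calls at each level.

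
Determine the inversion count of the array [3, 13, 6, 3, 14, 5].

Finding inversions in [3, 13, 6, 3, 14, 5]:

(1, 2): arr[1]=13 > arr[2]=6
(1, 3): arr[1]=13 > arr[3]=3
(1, 5): arr[1]=13 > arr[5]=5
(2, 3): arr[2]=6 > arr[3]=3
(2, 5): arr[2]=6 > arr[5]=5
(4, 5): arr[4]=14 > arr[5]=5

Total inversions: 6

The array has 6 inversion(s): (1,2), (1,3), (1,5), (2,3), (2,5), (4,5). Each pair (i,j) satisfies i < j and arr[i] > arr[j].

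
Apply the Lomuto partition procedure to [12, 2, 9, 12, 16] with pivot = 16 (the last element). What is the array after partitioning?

Lomuto partition with pivot = 16:

Initial array: [12, 2, 9, 12, 16]

arr[0]=12 <= 16: swap with position 0, array becomes [12, 2, 9, 12, 16]
arr[1]=2 <= 16: swap with position 1, array becomes [12, 2, 9, 12, 16]
arr[2]=9 <= 16: swap with position 2, array becomes [12, 2, 9, 12, 16]
arr[3]=12 <= 16: swap with position 3, array becomes [12, 2, 9, 12, 16]

Place pivot at position 4: [12, 2, 9, 12, 16]
Pivot position: 4

After partitioning with pivot 16, the array becomes [12, 2, 9, 12, 16]. The pivot is placed at index 4. All elements to the left of the pivot are <= 16, and all elements to the right are > 16.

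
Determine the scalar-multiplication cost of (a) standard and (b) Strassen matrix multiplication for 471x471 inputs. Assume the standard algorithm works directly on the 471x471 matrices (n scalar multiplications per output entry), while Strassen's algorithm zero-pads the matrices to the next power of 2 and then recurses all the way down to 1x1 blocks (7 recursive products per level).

Matrix multiplication for 471x471 matrices:

Strassen's algorithm requires power-of-2 dimensions. Pad 471x471 to 512x512 (next power of 2).

Standard algorithm: 471^3 = 104487111 multiplications
Strassen's algorithm: 7^(log2(512)) = 7^9 = 40353607 multiplications
Savings: 104487111 - 40353607 = 64133504 multiplications

Standard: 104487111 multiplications (471^3). Strassen: 40353607 multiplications (7^9, after padding to 512x512). Strassen reduces 8 recursive multiplications to 7 at each level.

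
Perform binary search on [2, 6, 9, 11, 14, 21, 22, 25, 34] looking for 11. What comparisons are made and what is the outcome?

Binary search for 11 in [2, 6, 9, 11, 14, 21, 22, 25, 34]:

lo=0, hi=8, mid=4, arr[mid]=14 -> 14 > 11, search left half
lo=0, hi=3, mid=1, arr[mid]=6 -> 6 < 11, search right half
lo=2, hi=3, mid=2, arr[mid]=9 -> 9 < 11, search right half
lo=3, hi=3, mid=3, arr[mid]=11 -> Found target at index 3!

Binary search finds 11 at index 3 after 4 comparisons. The search repeatedly halves the search space by comparing with the middle element.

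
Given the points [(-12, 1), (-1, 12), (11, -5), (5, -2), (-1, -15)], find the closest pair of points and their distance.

Computing all pairwise distances among 5 points:

d((-12, 1), (-1, 12)) = 15.5563
d((-12, 1), (11, -5)) = 23.7697
d((-12, 1), (5, -2)) = 17.2627
d((-12, 1), (-1, -15)) = 19.4165
d((-1, 12), (11, -5)) = 20.8087
d((-1, 12), (5, -2)) = 15.2315
d((-1, 12), (-1, -15)) = 27.0
d((11, -5), (5, -2)) = 6.7082 <-- minimum
d((11, -5), (-1, -15)) = 15.6205
d((5, -2), (-1, -15)) = 14.3178

Closest pair: (11, -5) and (5, -2) with distance 6.7082

The closest pair is (11, -5) and (5, -2) with Euclidean distance 6.7082. For 5 points, brute-force pairwise comparison is shown above. For large n, the divide-and-conquer algorithm (sort by x, recurse on halves, check the dividing strip) achieves O(n log n).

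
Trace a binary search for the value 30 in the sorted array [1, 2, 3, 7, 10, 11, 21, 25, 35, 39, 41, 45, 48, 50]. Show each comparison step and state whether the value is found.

Binary search for 30 in [1, 2, 3, 7, 10, 11, 21, 25, 35, 39, 41, 45, 48, 50]:

lo=0, hi=13, mid=6, arr[mid]=21 -> 21 < 30, search right half
lo=7, hi=13, mid=10, arr[mid]=41 -> 41 > 30, search left half
lo=7, hi=9, mid=8, arr[mid]=35 -> 35 > 30, search left half
lo=7, hi=7, mid=7, arr[mid]=25 -> 25 < 30, search right half
lo=8 > hi=7, target 30 not found

Binary search determines that 30 is not in the array after 4 comparisons. The search space was exhausted without finding the target.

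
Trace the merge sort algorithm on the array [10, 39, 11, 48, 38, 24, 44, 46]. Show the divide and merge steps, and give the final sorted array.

Merge sort trace:

Split: [10, 39, 11, 48, 38, 24, 44, 46] -> [10, 39, 11, 48] and [38, 24, 44, 46]
  Split: [10, 39, 11, 48] -> [10, 39] and [11, 48]
    Split: [10, 39] -> [10] and [39]
    Merge: [10] + [39] -> [10, 39]
    Split: [11, 48] -> [11] and [48]
    Merge: [11] + [48] -> [11, 48]
  Merge: [10, 39] + [11, 48] -> [10, 11, 39, 48]
  Split: [38, 24, 44, 46] -> [38, 24] and [44, 46]
    Split: [38, 24] -> [38] and [24]
    Merge: [38] + [24] -> [24, 38]
    Split: [44, 46] -> [44] and [46]
    Merge: [44] + [46] -> [44, 46]
  Merge: [24, 38] + [44, 46] -> [24, 38, 44, 46]
Merge: [10, 11, 39, 48] + [24, 38, 44, 46] -> [10, 11, 24, 38, 39, 44, 46, 48]

Final sorted array: [10, 11, 24, 38, 39, 44, 46, 48]

The merge sort proceeds by recursively splitting the array and merging sorted halves.
After all merges, the sorted array is [10, 11, 24, 38, 39, 44, 46, 48].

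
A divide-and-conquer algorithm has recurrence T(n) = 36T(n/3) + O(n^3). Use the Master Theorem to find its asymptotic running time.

Master Theorem for T(n) = 36T(n/3) + O(n^3):

a = 36, b = 3, c = 3
log_b(a) = log_3(36) = 3.2619

Case 1: c = 3 < log_3(36) = 3.2619
T(n) = O(n^(log_3 36))

For T(n) = 36T(n/3) + O(n^3): log_3(36) = 3.2619. This is Case 1 of the Master Theorem (c < log_b(a), work dominated by leaves), giving O(n^(log_3 36)).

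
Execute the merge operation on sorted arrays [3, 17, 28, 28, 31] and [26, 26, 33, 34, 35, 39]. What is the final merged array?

Merging process:

Compare 3 vs 26: take 3 from left. Merged: [3]
Compare 17 vs 26: take 17 from left. Merged: [3, 17]
Compare 28 vs 26: take 26 from right. Merged: [3, 17, 26]
Compare 28 vs 26: take 26 from right. Merged: [3, 17, 26, 26]
Compare 28 vs 33: take 28 from left. Merged: [3, 17, 26, 26, 28]
Compare 28 vs 33: take 28 from left. Merged: [3, 17, 26, 26, 28, 28]
Compare 31 vs 33: take 31 from left. Merged: [3, 17, 26, 26, 28, 28, 31]
Append remaining from right: [33, 34, 35, 39]. Merged: [3, 17, 26, 26, 28, 28, 31, 33, 34, 35, 39]

Final merged array: [3, 17, 26, 26, 28, 28, 31, 33, 34, 35, 39]
Total comparisons: 7

The merged array is [3, 17, 26, 26, 28, 28, 31, 33, 34, 35, 39], requiring 7 comparisons. The merge step runs in O(n) time where n is the total number of elements.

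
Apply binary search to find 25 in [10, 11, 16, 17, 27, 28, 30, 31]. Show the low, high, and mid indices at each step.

Binary search for 25 in [10, 11, 16, 17, 27, 28, 30, 31]:

lo=0, hi=7, mid=3, arr[mid]=17 -> 17 < 25, search right half
lo=4, hi=7, mid=5, arr[mid]=28 -> 28 > 25, search left half
lo=4, hi=4, mid=4, arr[mid]=27 -> 27 > 25, search left half
lo=4 > hi=3, target 25 not found

Binary search determines that 25 is not in the array after 3 comparisons. The search space was exhausted without finding the target.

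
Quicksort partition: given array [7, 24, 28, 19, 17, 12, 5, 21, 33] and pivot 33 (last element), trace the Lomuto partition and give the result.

Lomuto partition with pivot = 33:

Initial array: [7, 24, 28, 19, 17, 12, 5, 21, 33]

arr[0]=7 <= 33: swap with position 0, array becomes [7, 24, 28, 19, 17, 12, 5, 21, 33]
arr[1]=24 <= 33: swap with position 1, array becomes [7, 24, 28, 19, 17, 12, 5, 21, 33]
arr[2]=28 <= 33: swap with position 2, array becomes [7, 24, 28, 19, 17, 12, 5, 21, 33]
arr[3]=19 <= 33: swap with position 3, array becomes [7, 24, 28, 19, 17, 12, 5, 21, 33]
arr[4]=17 <= 33: swap with position 4, array becomes [7, 24, 28, 19, 17, 12, 5, 21, 33]
arr[5]=12 <= 33: swap with position 5, array becomes [7, 24, 28, 19, 17, 12, 5, 21, 33]
arr[6]=5 <= 33: swap with position 6, array becomes [7, 24, 28, 19, 17, 12, 5, 21, 33]
arr[7]=21 <= 33: swap with position 7, array becomes [7, 24, 28, 19, 17, 12, 5, 21, 33]

Place pivot at position 8: [7, 24, 28, 19, 17, 12, 5, 21, 33]
Pivot position: 8

After partitioning with pivot 33, the array becomes [7, 24, 28, 19, 17, 12, 5, 21, 33]. The pivot is placed at index 8. All elements to the left of the pivot are <= 33, and all elements to the right are > 33.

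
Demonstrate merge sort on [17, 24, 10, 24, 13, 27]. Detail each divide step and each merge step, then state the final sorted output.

Merge sort trace:

Split: [17, 24, 10, 24, 13, 27] -> [17, 24, 10] and [24, 13, 27]
  Split: [17, 24, 10] -> [17] and [24, 10]
    Split: [24, 10] -> [24] and [10]
    Merge: [24] + [10] -> [10, 24]
  Merge: [17] + [10, 24] -> [10, 17, 24]
  Split: [24, 13, 27] -> [24] and [13, 27]
    Split: [13, 27] -> [13] and [27]
    Merge: [13] + [27] -> [13, 27]
  Merge: [24] + [13, 27] -> [13, 24, 27]
Merge: [10, 17, 24] + [13, 24, 27] -> [10, 13, 17, 24, 24, 27]

Final sorted array: [10, 13, 17, 24, 24, 27]

The merge sort proceeds by recursively splitting the array and merging sorted halves.
After all merges, the sorted array is [10, 13, 17, 24, 24, 27].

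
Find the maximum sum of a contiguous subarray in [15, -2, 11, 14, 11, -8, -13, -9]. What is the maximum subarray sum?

Using Kadane's algorithm on [15, -2, 11, 14, 11, -8, -13, -9]:

Scanning through the array:
Position 1 (value -2): max_ending_here = 13, max_so_far = 15
Position 2 (value 11): max_ending_here = 24, max_so_far = 24
Position 3 (value 14): max_ending_here = 38, max_so_far = 38
Position 4 (value 11): max_ending_here = 49, max_so_far = 49
Position 5 (value -8): max_ending_here = 41, max_so_far = 49
Position 6 (value -13): max_ending_here = 28, max_so_far = 49
Position 7 (value -9): max_ending_here = 19, max_so_far = 49

Maximum subarray: [15, -2, 11, 14, 11]
Maximum sum: 49

The maximum subarray is [15, -2, 11, 14, 11] with sum 49. This subarray runs from index 0 to index 4.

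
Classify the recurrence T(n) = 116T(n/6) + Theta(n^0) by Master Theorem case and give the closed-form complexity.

Master Theorem for T(n) = 116T(n/6) + O(n^0):

a = 116, b = 6, c = 0
log_b(a) = log_6(116) = 2.6530

Case 1: c = 0 < log_6(116) = 2.6530
T(n) = O(n^(log_6 116))

For T(n) = 116T(n/6) + O(n^0): log_6(116) = 2.6530. This is Case 1 of the Master Theorem (c < log_b(a), work dominated by leaves), giving O(n^(log_6 116)).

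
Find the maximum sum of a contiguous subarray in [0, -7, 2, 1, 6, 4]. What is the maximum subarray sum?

Using Kadane's algorithm on [0, -7, 2, 1, 6, 4]:

Scanning through the array:
Position 1 (value -7): max_ending_here = -7, max_so_far = 0
Position 2 (value 2): max_ending_here = 2, max_so_far = 2
Position 3 (value 1): max_ending_here = 3, max_so_far = 3
Position 4 (value 6): max_ending_here = 9, max_so_far = 9
Position 5 (value 4): max_ending_here = 13, max_so_far = 13

Maximum subarray: [2, 1, 6, 4]
Maximum sum: 13

The maximum subarray is [2, 1, 6, 4] with sum 13. This subarray runs from index 2 to index 5.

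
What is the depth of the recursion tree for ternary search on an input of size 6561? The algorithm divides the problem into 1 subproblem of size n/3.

For divide and conquer with division factor 3:

Problem sizes at each level:
Level 0: 6561
Level 1: 2187
Level 2: 729
Level 3: 243
Level 4: 81
Level 5: 27
Level 6: 9
Level 7: 3
Level 8: 1

The root is level 0 and the size-1 base case is level 8 (the tree spans levels 0 through 8, i.e. 9 levels counting the root), so the depth is the number of divisions: log_3(6561) = 8

The recursion tree depth is log_3(6561) = 8. At each level, the problem size is divided by 3, so it takes 8 divisions to reduce to a base case of size 1. The algorithm makes 1 recursive call at each level.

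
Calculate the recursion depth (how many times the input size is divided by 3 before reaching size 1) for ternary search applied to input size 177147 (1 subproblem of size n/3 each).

For divide and conquer with division factor 3:

Problem sizes at each level:
Level 0: 177147
Level 1: 59049
Level 2: 19683
Level 3: 6561
Level 4: 2187
Level 5: 729
Level 6: 243
Level 7: 81
Level 8: 27
Level 9: 9
Level 10: 3
Level 11: 1

The root is level 0 and the size-1 base case is level 11 (the tree spans levels 0 through 11, i.e. 12 levels counting the root), so the depth is the number of divisions: log_3(177147) = 11

The recursion tree depth is log_3(177147) = 11. At each level, the problem size is divided by 3, so it takes 11 divisions to reduce to a base case of size 1. The algorithm makes 1 recursive call at each level.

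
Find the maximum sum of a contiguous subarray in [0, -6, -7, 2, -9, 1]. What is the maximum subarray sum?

Using Kadane's algorithm on [0, -6, -7, 2, -9, 1]:

Scanning through the array:
Position 1 (value -6): max_ending_here = -6, max_so_far = 0
Position 2 (value -7): max_ending_here = -7, max_so_far = 0
Position 3 (value 2): max_ending_here = 2, max_so_far = 2
Position 4 (value -9): max_ending_here = -7, max_so_far = 2
Position 5 (value 1): max_ending_here = 1, max_so_far = 2

Maximum subarray: [2]
Maximum sum: 2

The maximum subarray is [2] with sum 2. This subarray runs from index 3 to index 3.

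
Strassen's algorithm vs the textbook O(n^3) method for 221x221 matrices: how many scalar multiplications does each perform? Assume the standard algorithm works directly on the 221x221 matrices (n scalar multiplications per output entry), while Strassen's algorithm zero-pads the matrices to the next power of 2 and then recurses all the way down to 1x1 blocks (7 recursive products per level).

Matrix multiplication for 221x221 matrices:

Strassen's algorithm requires power-of-2 dimensions. Pad 221x221 to 256x256 (next power of 2).

Standard algorithm: 221^3 = 10793861 multiplications
Strassen's algorithm: 7^(log2(256)) = 7^8 = 5764801 multiplications
Savings: 10793861 - 5764801 = 5029060 multiplications

Standard: 10793861 multiplications (221^3). Strassen: 5764801 multiplications (7^8, after padding to 256x256). Strassen reduces 8 recursive multiplications to 7 at each level.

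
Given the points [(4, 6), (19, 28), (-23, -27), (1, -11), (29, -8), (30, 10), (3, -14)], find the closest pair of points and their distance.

Computing all pairwise distances among 7 points:

d((4, 6), (19, 28)) = 26.6271
d((4, 6), (-23, -27)) = 42.638
d((4, 6), (1, -11)) = 17.2627
d((4, 6), (29, -8)) = 28.6531
d((4, 6), (30, 10)) = 26.3059
d((4, 6), (3, -14)) = 20.025
d((19, 28), (-23, -27)) = 69.2026
d((19, 28), (1, -11)) = 42.9535
d((19, 28), (29, -8)) = 37.3631
d((19, 28), (30, 10)) = 21.095
d((19, 28), (3, -14)) = 44.9444
d((-23, -27), (1, -11)) = 28.8444
d((-23, -27), (29, -8)) = 55.3624
d((-23, -27), (30, 10)) = 64.6375
d((-23, -27), (3, -14)) = 29.0689
d((1, -11), (29, -8)) = 28.1603
d((1, -11), (30, 10)) = 35.805
d((1, -11), (3, -14)) = 3.6056 <-- minimum
d((29, -8), (30, 10)) = 18.0278
d((29, -8), (3, -14)) = 26.6833
d((30, 10), (3, -14)) = 36.1248

Closest pair: (1, -11) and (3, -14) with distance 3.6056

The closest pair is (1, -11) and (3, -14) with Euclidean distance 3.6056. For 7 points, brute-force pairwise comparison is shown above. For large n, the divide-and-conquer algorithm (sort by x, recurse on halves, check the dividing strip) achieves O(n log n).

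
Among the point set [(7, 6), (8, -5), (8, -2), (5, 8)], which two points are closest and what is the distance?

Computing all pairwise distances among 4 points:

d((7, 6), (8, -5)) = 11.0454
d((7, 6), (8, -2)) = 8.0623
d((7, 6), (5, 8)) = 2.8284 <-- minimum
d((8, -5), (8, -2)) = 3.0
d((8, -5), (5, 8)) = 13.3417
d((8, -2), (5, 8)) = 10.4403

Closest pair: (7, 6) and (5, 8) with distance 2.8284

The closest pair is (7, 6) and (5, 8) with Euclidean distance 2.8284. For 4 points, brute-force pairwise comparison is shown above. For large n, the divide-and-conquer algorithm (sort by x, recurse on halves, check the dividing strip) achieves O(n log n).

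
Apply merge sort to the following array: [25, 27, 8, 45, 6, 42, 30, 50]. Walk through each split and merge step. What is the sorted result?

Merge sort trace:

Split: [25, 27, 8, 45, 6, 42, 30, 50] -> [25, 27, 8, 45] and [6, 42, 30, 50]
  Split: [25, 27, 8, 45] -> [25, 27] and [8, 45]
    Split: [25, 27] -> [25] and [27]
    Merge: [25] + [27] -> [25, 27]
    Split: [8, 45] -> [8] and [45]
    Merge: [8] + [45] -> [8, 45]
  Merge: [25, 27] + [8, 45] -> [8, 25, 27, 45]
  Split: [6, 42, 30, 50] -> [6, 42] and [30, 50]
    Split: [6, 42] -> [6] and [42]
    Merge: [6] + [42] -> [6, 42]
    Split: [30, 50] -> [30] and [50]
    Merge: [30] + [50] -> [30, 50]
  Merge: [6, 42] + [30, 50] -> [6, 30, 42, 50]
Merge: [8, 25, 27, 45] + [6, 30, 42, 50] -> [6, 8, 25, 27, 30, 42, 45, 50]

Final sorted array: [6, 8, 25, 27, 30, 42, 45, 50]

The merge sort proceeds by recursively splitting the array and merging sorted halves.
After all merges, the sorted array is [6, 8, 25, 27, 30, 42, 45, 50].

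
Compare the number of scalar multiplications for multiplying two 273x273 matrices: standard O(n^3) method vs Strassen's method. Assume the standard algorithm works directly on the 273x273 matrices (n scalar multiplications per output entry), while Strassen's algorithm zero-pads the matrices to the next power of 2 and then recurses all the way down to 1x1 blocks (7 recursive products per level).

Matrix multiplication for 273x273 matrices:

Strassen's algorithm requires power-of-2 dimensions. Pad 273x273 to 512x512 (next power of 2).

Standard algorithm: 273^3 = 20346417 multiplications
Strassen's algorithm: 7^(log2(512)) = 7^9 = 40353607 multiplications
Difference: 20346417 - 40353607 = -20007190 (Strassen uses MORE here due to padding overhead — for small or just-over-power-of-2 n, padding can outweigh the per-level savings)

Standard: 20346417 multiplications (273^3). Strassen: 40353607 multiplications (7^9, after padding to 512x512). Strassen reduces 8 recursive multiplications to 7 at each level.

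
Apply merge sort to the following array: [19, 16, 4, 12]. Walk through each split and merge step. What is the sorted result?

Merge sort trace:

Split: [19, 16, 4, 12] -> [19, 16] and [4, 12]
  Split: [19, 16] -> [19] and [16]
  Merge: [19] + [16] -> [16, 19]
  Split: [4, 12] -> [4] and [12]
  Merge: [4] + [12] -> [4, 12]
Merge: [16, 19] + [4, 12] -> [4, 12, 16, 19]

Final sorted array: [4, 12, 16, 19]

The merge sort proceeds by recursively splitting the array and merging sorted halves.
After all merges, the sorted array is [4, 12, 16, 19].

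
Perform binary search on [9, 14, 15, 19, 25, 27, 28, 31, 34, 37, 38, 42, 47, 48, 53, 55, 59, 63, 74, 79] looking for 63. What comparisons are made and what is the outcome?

Binary search for 63 in [9, 14, 15, 19, 25, 27, 28, 31, 34, 37, 38, 42, 47, 48, 53, 55, 59, 63, 74, 79]:

lo=0, hi=19, mid=9, arr[mid]=37 -> 37 < 63, search right half
lo=10, hi=19, mid=14, arr[mid]=53 -> 53 < 63, search right half
lo=15, hi=19, mid=17, arr[mid]=63 -> Found target at index 17!

Binary search finds 63 at index 17 after 3 comparisons. The search repeatedly halves the search space by comparing with the middle element.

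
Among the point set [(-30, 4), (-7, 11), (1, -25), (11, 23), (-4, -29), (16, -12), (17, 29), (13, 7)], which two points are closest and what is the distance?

Computing all pairwise distances among 8 points:

d((-30, 4), (-7, 11)) = 24.0416
d((-30, 4), (1, -25)) = 42.45
d((-30, 4), (11, 23)) = 45.1885
d((-30, 4), (-4, -29)) = 42.0119
d((-30, 4), (16, -12)) = 48.7032
d((-30, 4), (17, 29)) = 53.2353
d((-30, 4), (13, 7)) = 43.1045
d((-7, 11), (1, -25)) = 36.8782
d((-7, 11), (11, 23)) = 21.6333
d((-7, 11), (-4, -29)) = 40.1123
d((-7, 11), (16, -12)) = 32.5269
d((-7, 11), (17, 29)) = 30.0
d((-7, 11), (13, 7)) = 20.3961
d((1, -25), (11, 23)) = 49.0306
d((1, -25), (-4, -29)) = 6.4031 <-- minimum
d((1, -25), (16, -12)) = 19.8494
d((1, -25), (17, 29)) = 56.3205
d((1, -25), (13, 7)) = 34.176
d((11, 23), (-4, -29)) = 54.1202
d((11, 23), (16, -12)) = 35.3553
d((11, 23), (17, 29)) = 8.4853
d((11, 23), (13, 7)) = 16.1245
d((-4, -29), (16, -12)) = 26.2488
d((-4, -29), (17, 29)) = 61.6847
d((-4, -29), (13, 7)) = 39.8121
d((16, -12), (17, 29)) = 41.0122
d((16, -12), (13, 7)) = 19.2354
d((17, 29), (13, 7)) = 22.3607

Closest pair: (1, -25) and (-4, -29) with distance 6.4031

The closest pair is (1, -25) and (-4, -29) with Euclidean distance 6.4031. For 8 points, brute-force pairwise comparison is shown above. For large n, the divide-and-conquer algorithm (sort by x, recurse on halves, check the dividing strip) achieves O(n log n).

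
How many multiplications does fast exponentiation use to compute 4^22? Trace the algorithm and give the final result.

Computing 4^22 by squaring (build up from 4^1; each line after the first costs one multiplication):

4^1 = 4
4^2 = (4^1)^2 = 4^2 = 16
4^4 = (4^2)^2 = 16^2 = 256
4^5 = 4 * 4^4 = 4 * 256 = 1024
4^10 = (4^5)^2 = 1024^2 = 1048576
4^11 = 4 * 4^10 = 4 * 1048576 = 4194304
4^22 = (4^11)^2 = 4194304^2 = 17592186044416

Result: 17592186044416
Multiplications needed: 6 (6 lines after 4^1)

4^22 = 17592186044416. Using exponentiation by squaring, this requires 6 multiplications. The key idea: if the exponent is even, square the half-power; if odd, multiply by the base once.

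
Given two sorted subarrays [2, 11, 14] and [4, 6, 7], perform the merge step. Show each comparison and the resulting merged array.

Merging process:

Compare 2 vs 4: take 2 from left. Merged: [2]
Compare 11 vs 4: take 4 from right. Merged: [2, 4]
Compare 11 vs 6: take 6 from right. Merged: [2, 4, 6]
Compare 11 vs 7: take 7 from right. Merged: [2, 4, 6, 7]
Append remaining from left: [11, 14]. Merged: [2, 4, 6, 7, 11, 14]

Final merged array: [2, 4, 6, 7, 11, 14]
Total comparisons: 4

The merged array is [2, 4, 6, 7, 11, 14], requiring 4 comparisons. The merge step runs in O(n) time where n is the total number of elements.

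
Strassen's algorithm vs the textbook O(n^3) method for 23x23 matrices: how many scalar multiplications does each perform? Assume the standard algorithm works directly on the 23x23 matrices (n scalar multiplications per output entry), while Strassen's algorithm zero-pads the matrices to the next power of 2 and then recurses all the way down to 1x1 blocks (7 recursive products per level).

Matrix multiplication for 23x23 matrices:

Strassen's algorithm requires power-of-2 dimensions. Pad 23x23 to 32x32 (next power of 2).

Standard algorithm: 23^3 = 12167 multiplications
Strassen's algorithm: 7^(log2(32)) = 7^5 = 16807 multiplications
Difference: 12167 - 16807 = -4640 (Strassen uses MORE here due to padding overhead — for small or just-over-power-of-2 n, padding can outweigh the per-level savings)

Standard: 12167 multiplications (23^3). Strassen: 16807 multiplications (7^5, after padding to 32x32). Strassen reduces 8 recursive multiplications to 7 at each level.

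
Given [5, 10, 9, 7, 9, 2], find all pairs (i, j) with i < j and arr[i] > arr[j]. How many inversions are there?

Finding inversions in [5, 10, 9, 7, 9, 2]:

(0, 5): arr[0]=5 > arr[5]=2
(1, 2): arr[1]=10 > arr[2]=9
(1, 3): arr[1]=10 > arr[3]=7
(1, 4): arr[1]=10 > arr[4]=9
(1, 5): arr[1]=10 > arr[5]=2
(2, 3): arr[2]=9 > arr[3]=7
(2, 5): arr[2]=9 > arr[5]=2
(3, 5): arr[3]=7 > arr[5]=2
(4, 5): arr[4]=9 > arr[5]=2

Total inversions: 9

The array has 9 inversion(s): (0,5), (1,2), (1,3), (1,4), (1,5), (2,3), (2,5), (3,5), (4,5). Each pair (i,j) satisfies i < j and arr[i] > arr[j].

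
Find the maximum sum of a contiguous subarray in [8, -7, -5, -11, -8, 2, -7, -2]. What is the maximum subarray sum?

Using Kadane's algorithm on [8, -7, -5, -11, -8, 2, -7, -2]:

Scanning through the array:
Position 1 (value -7): max_ending_here = 1, max_so_far = 8
Position 2 (value -5): max_ending_here = -4, max_so_far = 8
Position 3 (value -11): max_ending_here = -11, max_so_far = 8
Position 4 (value -8): max_ending_here = -8, max_so_far = 8
Position 5 (value 2): max_ending_here = 2, max_so_far = 8
Position 6 (value -7): max_ending_here = -5, max_so_far = 8
Position 7 (value -2): max_ending_here = -2, max_so_far = 8

Maximum subarray: [8]
Maximum sum: 8

The maximum subarray is [8] with sum 8. This subarray runs from index 0 to index 0.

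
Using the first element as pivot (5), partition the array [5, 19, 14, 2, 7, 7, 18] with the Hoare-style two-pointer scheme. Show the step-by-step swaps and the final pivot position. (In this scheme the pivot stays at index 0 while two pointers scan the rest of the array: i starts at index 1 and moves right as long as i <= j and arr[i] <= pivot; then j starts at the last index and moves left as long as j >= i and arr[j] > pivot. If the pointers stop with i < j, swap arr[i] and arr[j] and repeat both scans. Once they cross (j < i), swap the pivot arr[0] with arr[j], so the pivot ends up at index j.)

Hoare-style two-pointer partition with pivot = 5:

Initial array: [5, 19, 14, 2, 7, 7, 18]

Pointers start at i = 1, j = 6.
i stops at index 1 (arr[1]=19 > 5), j stops at index 3 (arr[3]=2 <= 5): swap arr[1] and arr[3], array becomes [5, 2, 14, 19, 7, 7, 18]
i ends at 2, j ends at 1: the pointers have crossed (j < i), so scanning stops.

Swap pivot arr[0] with arr[1] to place pivot at position 1: [2, 5, 14, 19, 7, 7, 18]
Pivot position: 1

After partitioning with pivot 5, the array becomes [2, 5, 14, 19, 7, 7, 18]. The pivot is placed at index 1. All elements to the left of the pivot are <= 5, and all elements to the right are > 5.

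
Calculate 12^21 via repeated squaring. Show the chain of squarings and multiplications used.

Computing 12^21 by squaring (build up from 12^1; each line after the first costs one multiplication):

12^1 = 12
12^2 = (12^1)^2 = 12^2 = 144
12^4 = (12^2)^2 = 144^2 = 20736
12^5 = 12 * 12^4 = 12 * 20736 = 248832
12^10 = (12^5)^2 = 248832^2 = 61917364224
12^20 = (12^10)^2 = 61917364224^2 = 3833759992447475122176
12^21 = 12 * 12^20 = 12 * 3833759992447475122176 = 46005119909369701466112

Result: 46005119909369701466112
Multiplications needed: 6 (6 lines after 12^1)

12^21 = 46005119909369701466112. Using exponentiation by squaring, this requires 6 multiplications. The key idea: if the exponent is even, square the half-power; if odd, multiply by the base once.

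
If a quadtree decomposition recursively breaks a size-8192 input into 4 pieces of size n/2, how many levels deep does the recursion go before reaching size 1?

For divide and conquer with division factor 2:

Problem sizes at each level:
Level 0: 8192
Level 1: 4096
Level 2: 2048
Level 3: 1024
Level 4: 512
Level 5: 256
Level 6: 128
Level 7: 64
Level 8: 32
Level 9: 16
Level 10: 8
Level 11: 4
Level 12: 2
Level 13: 1

The root is level 0 and the size-1 base case is level 13 (the tree spans levels 0 through 13, i.e. 14 levels counting the root), so the depth is the number of divisions: log_2(8192) = 13

The recursion tree depth is log_2(8192) = 13. At each level, the problem size is divided by 2, so it takes 13 divisions to reduce to a base case of size 1. The algorithm makes 4 recursive calls at each level.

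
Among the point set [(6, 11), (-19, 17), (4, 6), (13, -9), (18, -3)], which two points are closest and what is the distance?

Computing all pairwise distances among 5 points:

d((6, 11), (-19, 17)) = 25.7099
d((6, 11), (4, 6)) = 5.3852 <-- minimum
d((6, 11), (13, -9)) = 21.1896
d((6, 11), (18, -3)) = 18.4391
d((-19, 17), (4, 6)) = 25.4951
d((-19, 17), (13, -9)) = 41.2311
d((-19, 17), (18, -3)) = 42.0595
d((4, 6), (13, -9)) = 17.4929
d((4, 6), (18, -3)) = 16.6433
d((13, -9), (18, -3)) = 7.8102

Closest pair: (6, 11) and (4, 6) with distance 5.3852

The closest pair is (6, 11) and (4, 6) with Euclidean distance 5.3852. For 5 points, brute-force pairwise comparison is shown above. For large n, the divide-and-conquer algorithm (sort by x, recurse on halves, check the dividing strip) achieves O(n log n).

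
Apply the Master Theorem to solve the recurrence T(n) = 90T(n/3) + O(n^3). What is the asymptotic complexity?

Master Theorem for T(n) = 90T(n/3) + O(n^3):

a = 90, b = 3, c = 3
log_b(a) = log_3(90) = 4.0959

Case 1: c = 3 < log_3(90) = 4.0959
T(n) = O(n^(log_3 90))

For T(n) = 90T(n/3) + O(n^3): log_3(90) = 4.0959. This is Case 1 of the Master Theorem (c < log_b(a), work dominated by leaves), giving O(n^(log_3 90)).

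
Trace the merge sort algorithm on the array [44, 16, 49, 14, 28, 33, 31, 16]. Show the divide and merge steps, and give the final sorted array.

Merge sort trace:

Split: [44, 16, 49, 14, 28, 33, 31, 16] -> [44, 16, 49, 14] and [28, 33, 31, 16]
  Split: [44, 16, 49, 14] -> [44, 16] and [49, 14]
    Split: [44, 16] -> [44] and [16]
    Merge: [44] + [16] -> [16, 44]
    Split: [49, 14] -> [49] and [14]
    Merge: [49] + [14] -> [14, 49]
  Merge: [16, 44] + [14, 49] -> [14, 16, 44, 49]
  Split: [28, 33, 31, 16] -> [28, 33] and [31, 16]
    Split: [28, 33] -> [28] and [33]
    Merge: [28] + [33] -> [28, 33]
    Split: [31, 16] -> [31] and [16]
    Merge: [31] + [16] -> [16, 31]
  Merge: [28, 33] + [16, 31] -> [16, 28, 31, 33]
Merge: [14, 16, 44, 49] + [16, 28, 31, 33] -> [14, 16, 16, 28, 31, 33, 44, 49]

Final sorted array: [14, 16, 16, 28, 31, 33, 44, 49]

The merge sort proceeds by recursively splitting the array and merging sorted halves.
After all merges, the sorted array is [14, 16, 16, 28, 31, 33, 44, 49].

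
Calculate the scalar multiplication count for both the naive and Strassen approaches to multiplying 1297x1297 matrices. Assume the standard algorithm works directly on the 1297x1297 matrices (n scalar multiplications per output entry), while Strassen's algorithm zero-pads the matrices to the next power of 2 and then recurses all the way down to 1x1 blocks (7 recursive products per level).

Matrix multiplication for 1297x1297 matrices:

Strassen's algorithm requires power-of-2 dimensions. Pad 1297x1297 to 2048x2048 (next power of 2).

Standard algorithm: 1297^3 = 2181825073 multiplications
Strassen's algorithm: 7^(log2(2048)) = 7^11 = 1977326743 multiplications
Savings: 2181825073 - 1977326743 = 204498330 multiplications

Standard: 2181825073 multiplications (1297^3). Strassen: 1977326743 multiplications (7^11, after padding to 2048x2048). Strassen reduces 8 recursive multiplications to 7 at each level.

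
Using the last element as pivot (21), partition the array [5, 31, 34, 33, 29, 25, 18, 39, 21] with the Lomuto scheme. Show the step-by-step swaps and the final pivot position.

Lomuto partition with pivot = 21:

Initial array: [5, 31, 34, 33, 29, 25, 18, 39, 21]

arr[0]=5 <= 21: swap with position 0, array becomes [5, 31, 34, 33, 29, 25, 18, 39, 21]
arr[1]=31 > 21: no swap
arr[2]=34 > 21: no swap
arr[3]=33 > 21: no swap
arr[4]=29 > 21: no swap
arr[5]=25 > 21: no swap
arr[6]=18 <= 21: swap with position 1, array becomes [5, 18, 34, 33, 29, 25, 31, 39, 21]
arr[7]=39 > 21: no swap

Place pivot at position 2: [5, 18, 21, 33, 29, 25, 31, 39, 34]
Pivot position: 2

After partitioning with pivot 21, the array becomes [5, 18, 21, 33, 29, 25, 31, 39, 34]. The pivot is placed at index 2. All elements to the left of the pivot are <= 21, and all elements to the right are > 21.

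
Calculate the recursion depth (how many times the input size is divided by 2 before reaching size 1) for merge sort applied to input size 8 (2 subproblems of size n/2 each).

For divide and conquer with division factor 2:

Problem sizes at each level:
Level 0: 8
Level 1: 4
Level 2: 2
Level 3: 1

The root is level 0 and the size-1 base case is level 3 (the tree spans levels 0 through 3, i.e. 4 levels counting the root), so the depth is the number of divisions: log_2(8) = 3

The recursion tree depth is log_2(8) = 3. At each level, the problem size is divided by 2, so it takes 3 divisions to reduce to a base case of size 1. The algorithm makes 2 recursive calls at each level.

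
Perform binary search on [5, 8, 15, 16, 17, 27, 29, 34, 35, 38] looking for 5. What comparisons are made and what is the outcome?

Binary search for 5 in [5, 8, 15, 16, 17, 27, 29, 34, 35, 38]:

lo=0, hi=9, mid=4, arr[mid]=17 -> 17 > 5, search left half
lo=0, hi=3, mid=1, arr[mid]=8 -> 8 > 5, search left half
lo=0, hi=0, mid=0, arr[mid]=5 -> Found target at index 0!

Binary search finds 5 at index 0 after 3 comparisons. The search repeatedly halves the search space by comparing with the middle element.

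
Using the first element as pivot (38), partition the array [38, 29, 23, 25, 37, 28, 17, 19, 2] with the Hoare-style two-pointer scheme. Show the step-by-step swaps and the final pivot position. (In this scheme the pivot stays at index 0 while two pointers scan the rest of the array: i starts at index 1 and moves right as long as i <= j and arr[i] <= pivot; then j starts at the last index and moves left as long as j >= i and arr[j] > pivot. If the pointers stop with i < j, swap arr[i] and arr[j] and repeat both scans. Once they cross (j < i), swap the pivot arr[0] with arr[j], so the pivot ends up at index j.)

Hoare-style two-pointer partition with pivot = 38:

Initial array: [38, 29, 23, 25, 37, 28, 17, 19, 2]

Pointers start at i = 1, j = 8.
i ends at 9, j ends at 8: the pointers have crossed (j < i), so scanning stops.

Swap pivot arr[0] with arr[8] to place pivot at position 8: [2, 29, 23, 25, 37, 28, 17, 19, 38]
Pivot position: 8

After partitioning with pivot 38, the array becomes [2, 29, 23, 25, 37, 28, 17, 19, 38]. The pivot is placed at index 8. All elements to the left of the pivot are <= 38, and all elements to the right are > 38.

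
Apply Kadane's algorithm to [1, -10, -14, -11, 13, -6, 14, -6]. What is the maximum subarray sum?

Using Kadane's algorithm on [1, -10, -14, -11, 13, -6, 14, -6]:

Scanning through the array:
Position 1 (value -10): max_ending_here = -9, max_so_far = 1
Position 2 (value -14): max_ending_here = -14, max_so_far = 1
Position 3 (value -11): max_ending_here = -11, max_so_far = 1
Position 4 (value 13): max_ending_here = 13, max_so_far = 13
Position 5 (value -6): max_ending_here = 7, max_so_far = 13
Position 6 (value 14): max_ending_here = 21, max_so_far = 21
Position 7 (value -6): max_ending_here = 15, max_so_far = 21

Maximum subarray: [13, -6, 14]
Maximum sum: 21

The maximum subarray is [13, -6, 14] with sum 21. This subarray runs from index 4 to index 6.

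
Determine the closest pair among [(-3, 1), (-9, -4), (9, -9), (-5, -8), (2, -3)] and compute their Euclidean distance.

Computing all pairwise distances among 5 points:

d((-3, 1), (-9, -4)) = 7.8102
d((-3, 1), (9, -9)) = 15.6205
d((-3, 1), (-5, -8)) = 9.2195
d((-3, 1), (2, -3)) = 6.4031
d((-9, -4), (9, -9)) = 18.6815
d((-9, -4), (-5, -8)) = 5.6569 <-- minimum
d((-9, -4), (2, -3)) = 11.0454
d((9, -9), (-5, -8)) = 14.0357
d((9, -9), (2, -3)) = 9.2195
d((-5, -8), (2, -3)) = 8.6023

Closest pair: (-9, -4) and (-5, -8) with distance 5.6569

The closest pair is (-9, -4) and (-5, -8) with Euclidean distance 5.6569. For 5 points, brute-force pairwise comparison is shown above. For large n, the divide-and-conquer algorithm (sort by x, recurse on halves, check the dividing strip) achieves O(n log n).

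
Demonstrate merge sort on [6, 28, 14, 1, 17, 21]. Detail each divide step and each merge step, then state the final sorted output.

Merge sort trace:

Split: [6, 28, 14, 1, 17, 21] -> [6, 28, 14] and [1, 17, 21]
  Split: [6, 28, 14] -> [6] and [28, 14]
    Split: [28, 14] -> [28] and [14]
    Merge: [28] + [14] -> [14, 28]
  Merge: [6] + [14, 28] -> [6, 14, 28]
  Split: [1, 17, 21] -> [1] and [17, 21]
    Split: [17, 21] -> [17] and [21]
    Merge: [17] + [21] -> [17, 21]
  Merge: [1] + [17, 21] -> [1, 17, 21]
Merge: [6, 14, 28] + [1, 17, 21] -> [1, 6, 14, 17, 21, 28]

Final sorted array: [1, 6, 14, 17, 21, 28]

The merge sort proceeds by recursively splitting the array and merging sorted halves.
After all merges, the sorted array is [1, 6, 14, 17, 21, 28].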